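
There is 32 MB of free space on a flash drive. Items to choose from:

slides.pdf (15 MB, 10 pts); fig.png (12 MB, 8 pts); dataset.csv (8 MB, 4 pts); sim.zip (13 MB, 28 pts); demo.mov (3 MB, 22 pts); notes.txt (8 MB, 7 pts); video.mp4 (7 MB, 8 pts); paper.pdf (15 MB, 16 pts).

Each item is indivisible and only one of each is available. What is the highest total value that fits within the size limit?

Check high-value combinations within 32 MB:
- sim.zip+demo.mov+paper.pdf: size 13+3+15=31, value 28+22+16=66
- sim.zip+demo.mov+notes.txt+video.mp4: size 13+3+8+7=31, value 28+22+7+8=65
- dataset.csv+sim.zip+demo.mov+video.mp4: size 8+13+3+7=31, value 4+28+22+8=62
- dataset.csv+sim.zip+demo.mov+notes.txt: size 8+13+3+8=32, value 4+28+22+7=61
Best: 66 pts.

66 pts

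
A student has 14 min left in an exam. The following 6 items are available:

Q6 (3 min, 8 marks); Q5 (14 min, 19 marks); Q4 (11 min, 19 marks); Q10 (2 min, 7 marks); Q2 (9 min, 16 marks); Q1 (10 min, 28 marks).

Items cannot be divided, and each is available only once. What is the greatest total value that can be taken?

This is a 0/1 knapsack; check combinations near the capacity.
- Q6+Q1: time 3+10=13, value 8+28=36
- Q10+Q1: time 2+10=12, value 7+28=35
- Q6+Q10+Q2: time 3+2+9=14, value 8+7+16=31
- Q1: time 10, value 28
- Q6+Q4: time 3+11=14, value 8+19=27
Best: 36 marks.

36 marks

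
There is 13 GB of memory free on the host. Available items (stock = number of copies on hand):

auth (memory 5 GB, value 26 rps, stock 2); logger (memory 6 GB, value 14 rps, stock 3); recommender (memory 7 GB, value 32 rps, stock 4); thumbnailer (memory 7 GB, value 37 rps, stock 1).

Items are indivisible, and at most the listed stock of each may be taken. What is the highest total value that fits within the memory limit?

Top feasible selections:
- 1×auth + 1×thumbnailer: memory 12, value 63
- 1×auth + 1×recommender: memory 12, value 58
- 2×auth: memory 10, value 52
Best: 63 rps.

63 rps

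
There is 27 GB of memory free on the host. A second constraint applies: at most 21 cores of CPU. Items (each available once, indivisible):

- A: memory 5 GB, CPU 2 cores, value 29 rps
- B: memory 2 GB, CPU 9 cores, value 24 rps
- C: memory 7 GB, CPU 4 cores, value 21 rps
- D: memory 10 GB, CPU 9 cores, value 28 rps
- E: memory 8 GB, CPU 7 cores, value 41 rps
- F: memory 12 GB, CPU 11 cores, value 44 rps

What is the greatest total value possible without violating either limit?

114 rps

Feasible sets respecting both limits:
- A+E+F: memory 25, CPU 20, value 114
- A+D+E: memory 23, CPU 18, value 98
- A+B+E: memory 15, CPU 18, value 94
- A+C+F: memory 24, CPU 17, value 94
Best: 114 rps.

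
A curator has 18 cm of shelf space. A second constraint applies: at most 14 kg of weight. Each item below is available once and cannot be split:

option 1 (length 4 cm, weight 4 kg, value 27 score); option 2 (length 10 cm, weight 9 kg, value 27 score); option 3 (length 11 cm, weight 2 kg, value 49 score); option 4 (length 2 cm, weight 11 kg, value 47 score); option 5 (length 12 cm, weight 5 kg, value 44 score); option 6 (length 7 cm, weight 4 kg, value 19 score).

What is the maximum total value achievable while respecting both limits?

96 score

Feasible sets respecting both limits:
- option 3+option 4: length 13, weight 13, value 96
- option 1+option 3: length 15, weight 6, value 76
- option 1+option 5: length 16, weight 9, value 71
Best: 96 score.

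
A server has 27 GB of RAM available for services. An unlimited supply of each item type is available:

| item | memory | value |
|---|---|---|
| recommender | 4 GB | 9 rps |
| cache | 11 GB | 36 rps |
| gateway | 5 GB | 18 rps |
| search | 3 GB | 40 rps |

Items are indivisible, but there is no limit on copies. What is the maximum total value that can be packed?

360 rps

Best value-per-unit is search at 40/3, and filling with it alone uses memory 9×3=27. No mix of the others beats 9×40 = 360.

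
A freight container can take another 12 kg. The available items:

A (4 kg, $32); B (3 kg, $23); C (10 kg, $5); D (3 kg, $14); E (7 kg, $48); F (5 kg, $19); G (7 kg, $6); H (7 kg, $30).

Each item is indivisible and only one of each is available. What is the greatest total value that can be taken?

Check high-value combinations within 12 kg:
- A+E: weight 4+7=11, value 32+48=80
- A+B+F: weight 4+3+5=12, value 32+23+19=74
- B+E: weight 3+7=10, value 23+48=71
Best: $80.

$80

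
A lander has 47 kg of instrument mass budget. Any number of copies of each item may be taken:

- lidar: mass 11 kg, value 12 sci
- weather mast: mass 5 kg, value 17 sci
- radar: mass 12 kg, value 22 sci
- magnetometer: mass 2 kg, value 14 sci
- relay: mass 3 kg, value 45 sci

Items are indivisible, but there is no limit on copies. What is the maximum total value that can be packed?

689 sci

Best value-per-unit is relay at 45/3; filling with it alone gives 15×45 = 675.
Optimal mix: 1×magnetometer + 15×relay → mass 47, value 689.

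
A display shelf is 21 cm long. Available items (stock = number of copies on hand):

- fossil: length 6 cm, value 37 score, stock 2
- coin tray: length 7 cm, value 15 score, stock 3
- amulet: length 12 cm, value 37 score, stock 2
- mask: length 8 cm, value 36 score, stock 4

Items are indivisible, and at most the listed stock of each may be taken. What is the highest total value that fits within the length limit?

110 score

Top feasible selections:
- 2×fossil + 1×mask: length 20, value 110
- 2×fossil + 1×coin tray: length 19, value 89
Best: 110 score.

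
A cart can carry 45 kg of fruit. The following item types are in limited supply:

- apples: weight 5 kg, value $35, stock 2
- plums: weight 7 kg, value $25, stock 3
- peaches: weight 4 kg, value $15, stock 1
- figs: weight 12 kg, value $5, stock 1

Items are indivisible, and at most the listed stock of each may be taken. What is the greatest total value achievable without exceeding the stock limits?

Top feasible selections:
- 2×apples + 3×plums + 1×peaches: weight 35, value 160
- 2×apples + 3×plums + 1×figs: weight 43, value 150
- 2×apples + 3×plums: weight 31, value 145
Best: $160.

$160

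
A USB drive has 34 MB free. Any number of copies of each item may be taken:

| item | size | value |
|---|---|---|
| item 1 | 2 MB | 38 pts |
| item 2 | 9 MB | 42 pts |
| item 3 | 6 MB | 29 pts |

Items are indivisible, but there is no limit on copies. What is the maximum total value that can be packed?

646 pts

Best value-per-unit is item 1 at 38/2, and filling with it alone uses size 17×2=34. No mix of the others beats 17×38 = 646.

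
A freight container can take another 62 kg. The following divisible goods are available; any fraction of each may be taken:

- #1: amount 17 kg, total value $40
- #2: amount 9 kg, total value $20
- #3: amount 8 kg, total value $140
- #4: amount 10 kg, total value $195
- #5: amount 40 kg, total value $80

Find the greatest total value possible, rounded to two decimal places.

Take in order of value per unit:
- #4 (195/10 per unit): all 10 → value 195, running total 195.00
- #3 (140/8 per unit): all 8 → value 140, running total 335.00
- #1 (40/17 per unit): all 17 → value 40, running total 375.00
- #2 (20/9 per unit): all 9 → value 20, running total 395.00
- #5 (80/40 per unit): 18 of 40 → value 18×80/40 = 36.0000, running total 431.00
Total 431.00.

431.00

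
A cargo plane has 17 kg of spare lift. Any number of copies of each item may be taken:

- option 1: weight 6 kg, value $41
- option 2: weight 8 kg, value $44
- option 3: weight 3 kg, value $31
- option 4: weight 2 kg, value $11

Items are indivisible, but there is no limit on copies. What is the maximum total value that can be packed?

Best value-per-unit is option 3 at 31/3; filling with it alone gives 5×31 = 155.
Optimal mix: 5×option 3 + 1×option 4 → weight 17, value 166.

$166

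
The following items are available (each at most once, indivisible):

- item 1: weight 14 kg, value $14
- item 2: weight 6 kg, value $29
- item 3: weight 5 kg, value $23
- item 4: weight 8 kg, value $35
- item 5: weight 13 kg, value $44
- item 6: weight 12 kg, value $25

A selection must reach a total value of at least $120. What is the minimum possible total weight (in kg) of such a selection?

Subsets with value ≥ 120, sorted by total weight:
- item 2+item 3+item 4+item 5: weight 32, value 131
- item 2+item 3+item 5+item 6: weight 36, value 121
Minimum weight: 32 kg.

32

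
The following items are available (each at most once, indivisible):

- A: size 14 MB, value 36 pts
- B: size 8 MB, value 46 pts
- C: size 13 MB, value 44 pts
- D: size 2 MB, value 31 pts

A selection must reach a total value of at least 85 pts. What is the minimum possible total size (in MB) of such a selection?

Subsets with value ≥ 85, sorted by total size:
- B+C: size 21, value 90
- B+C+D: size 23, value 121
Minimum size: 21 MB.

21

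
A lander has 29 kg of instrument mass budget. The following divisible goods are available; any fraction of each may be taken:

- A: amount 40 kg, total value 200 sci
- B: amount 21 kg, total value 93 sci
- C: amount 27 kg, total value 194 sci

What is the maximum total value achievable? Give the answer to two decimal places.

Take in order of value per unit:
- C (194/27 per unit): all 27 → value 194, running total 194.00
- A (200/40 per unit): 2 of 40 → value 2×200/40 = 10.0000, running total 204.00
Total 204.00.

204.00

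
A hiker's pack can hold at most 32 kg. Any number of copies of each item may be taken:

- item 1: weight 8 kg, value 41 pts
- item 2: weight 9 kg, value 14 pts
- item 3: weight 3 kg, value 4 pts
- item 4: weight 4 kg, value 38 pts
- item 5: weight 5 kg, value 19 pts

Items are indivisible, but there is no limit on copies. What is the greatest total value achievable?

Best value-per-unit is item 4 at 38/4, and filling with it alone uses weight 8×4=32. No mix of the others beats 8×38 = 304.

304 pts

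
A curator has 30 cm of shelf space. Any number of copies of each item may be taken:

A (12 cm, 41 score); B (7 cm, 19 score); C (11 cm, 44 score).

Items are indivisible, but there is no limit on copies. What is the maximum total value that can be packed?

107 score

Best value-per-unit is C at 44/11; filling with it alone gives 2×44 = 88.
Optimal mix: 1×B + 2×C → length 29, value 107.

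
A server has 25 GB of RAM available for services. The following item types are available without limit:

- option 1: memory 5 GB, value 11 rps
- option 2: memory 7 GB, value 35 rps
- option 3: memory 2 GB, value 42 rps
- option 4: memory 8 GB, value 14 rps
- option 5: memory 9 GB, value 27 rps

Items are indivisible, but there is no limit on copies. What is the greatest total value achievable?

504 rps

Best value-per-unit is option 3 at 42/2, and filling with it alone uses memory 12×2=24. No mix of the others beats 12×42 = 504.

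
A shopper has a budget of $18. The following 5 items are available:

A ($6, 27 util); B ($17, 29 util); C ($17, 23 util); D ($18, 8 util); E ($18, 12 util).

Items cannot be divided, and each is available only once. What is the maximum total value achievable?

Check high-value combinations within $18:
- B: cost 17, value 29
- A: cost 6, value 27
- C: cost 17, value 23
- E: cost 18, value 12
- D: cost 18, value 8
Best: 29 util.

29 util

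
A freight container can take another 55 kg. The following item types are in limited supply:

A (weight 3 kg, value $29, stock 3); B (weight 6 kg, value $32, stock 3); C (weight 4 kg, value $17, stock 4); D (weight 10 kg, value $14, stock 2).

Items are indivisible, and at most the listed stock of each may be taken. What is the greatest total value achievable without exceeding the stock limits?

Top feasible selections:
- 3×A + 3×B + 4×C + 1×D: weight 53, value 265
- 3×A + 3×B + 4×C: weight 43, value 251
Best: $265.

$265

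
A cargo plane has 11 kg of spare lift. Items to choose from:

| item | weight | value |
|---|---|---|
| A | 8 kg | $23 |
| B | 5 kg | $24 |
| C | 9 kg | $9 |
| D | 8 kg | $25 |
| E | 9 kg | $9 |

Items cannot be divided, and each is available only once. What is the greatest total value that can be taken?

Check high-value combinations within 11 kg:
- D: weight 8, value 25
- B: weight 5, value 24
- A: weight 8, value 23
Best: $25.

$25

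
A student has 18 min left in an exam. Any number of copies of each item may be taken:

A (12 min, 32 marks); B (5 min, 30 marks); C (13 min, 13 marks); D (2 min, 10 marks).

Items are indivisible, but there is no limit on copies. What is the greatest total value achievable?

Best value-per-unit is B at 30/5; filling with it alone gives 3×30 = 90.
Optimal mix: 3×B + 1×D → time 17, value 100.

100 marks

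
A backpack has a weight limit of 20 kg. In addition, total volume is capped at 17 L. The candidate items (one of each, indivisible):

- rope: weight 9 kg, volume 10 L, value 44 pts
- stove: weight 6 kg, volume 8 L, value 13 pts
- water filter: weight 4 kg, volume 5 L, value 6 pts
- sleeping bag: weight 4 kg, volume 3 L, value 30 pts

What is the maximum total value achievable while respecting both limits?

Feasible sets respecting both limits:
- rope+sleeping bag: weight 13, volume 13, value 74
- rope+water filter: weight 13, volume 15, value 50
- stove+water filter+sleeping bag: weight 14, volume 16, value 49
- rope: weight 9, volume 10, value 44
Best: 74 pts.

74 pts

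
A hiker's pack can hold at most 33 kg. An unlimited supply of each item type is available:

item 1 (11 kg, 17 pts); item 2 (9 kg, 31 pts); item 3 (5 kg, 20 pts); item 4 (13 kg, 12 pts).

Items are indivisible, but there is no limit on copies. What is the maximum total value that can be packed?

Best value-per-unit is item 3 at 20/5; filling with it alone gives 6×20 = 120.
Optimal mix: 2×item 2 + 3×item 3 → weight 33, value 122.

122 pts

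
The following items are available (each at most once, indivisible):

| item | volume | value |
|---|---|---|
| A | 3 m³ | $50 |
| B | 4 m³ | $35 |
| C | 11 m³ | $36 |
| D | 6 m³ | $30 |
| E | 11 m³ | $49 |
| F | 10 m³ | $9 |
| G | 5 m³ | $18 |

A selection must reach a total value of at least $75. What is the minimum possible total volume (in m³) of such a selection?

7

Subsets with value ≥ 75, sorted by total volume:
- A+B: volume 7, value 85
- A+D: volume 9, value 80
Minimum volume: 7 m³.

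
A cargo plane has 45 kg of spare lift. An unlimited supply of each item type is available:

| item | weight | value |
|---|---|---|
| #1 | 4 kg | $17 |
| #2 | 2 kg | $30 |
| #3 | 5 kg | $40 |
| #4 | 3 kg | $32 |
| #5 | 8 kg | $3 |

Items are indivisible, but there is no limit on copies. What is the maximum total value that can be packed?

Best value-per-unit is #2 at 30/2; filling with it alone gives 22×30 = 660.
Optimal mix: 21×#2 + 1×#4 → weight 45, value 662.

$662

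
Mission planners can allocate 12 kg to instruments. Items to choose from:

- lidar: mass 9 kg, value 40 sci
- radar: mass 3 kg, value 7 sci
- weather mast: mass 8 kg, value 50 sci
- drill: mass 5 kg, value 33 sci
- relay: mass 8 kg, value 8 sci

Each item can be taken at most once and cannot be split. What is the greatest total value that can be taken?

57 sci

Check high-value combinations within 12 kg:
- radar+weather mast: mass 3+8=11, value 7+50=57
- weather mast: mass 8, value 50
- lidar+radar: mass 9+3=12, value 40+7=47
Best: 57 sci.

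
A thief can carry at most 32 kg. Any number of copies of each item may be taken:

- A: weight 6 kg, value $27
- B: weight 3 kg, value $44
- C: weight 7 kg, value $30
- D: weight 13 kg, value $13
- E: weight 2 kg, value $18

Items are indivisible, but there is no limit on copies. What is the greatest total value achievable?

$458

Best value-per-unit is B at 44/3; filling with it alone gives 10×44 = 440.
Optimal mix: 10×B + 1×E → weight 32, value 458.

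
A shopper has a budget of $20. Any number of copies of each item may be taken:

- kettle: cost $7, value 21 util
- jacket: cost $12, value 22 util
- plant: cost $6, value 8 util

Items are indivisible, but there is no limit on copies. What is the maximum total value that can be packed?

50 util

Best value-per-unit is kettle at 21/7; filling with it alone gives 2×21 = 42.
Optimal mix: 2×kettle + 1×plant → cost 20, value 50.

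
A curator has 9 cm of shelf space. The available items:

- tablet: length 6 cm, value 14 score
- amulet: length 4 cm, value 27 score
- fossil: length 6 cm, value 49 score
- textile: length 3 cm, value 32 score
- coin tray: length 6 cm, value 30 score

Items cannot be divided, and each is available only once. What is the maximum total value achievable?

81 score

This is a 0/1 knapsack; check combinations near the capacity.
- fossil+textile: length 6+3=9, value 49+32=81
- textile+coin tray: length 3+6=9, value 32+30=62
- amulet+textile: length 4+3=7, value 27+32=59
- fossil: length 6, value 49
Best: 81 score.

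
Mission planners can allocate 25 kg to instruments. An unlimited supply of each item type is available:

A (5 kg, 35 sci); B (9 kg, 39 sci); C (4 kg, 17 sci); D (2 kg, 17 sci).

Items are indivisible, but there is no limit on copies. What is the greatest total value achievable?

205 sci

Best value-per-unit is D at 17/2; filling with it alone gives 12×17 = 204.
Optimal mix: 1×A + 10×D → mass 25, value 205.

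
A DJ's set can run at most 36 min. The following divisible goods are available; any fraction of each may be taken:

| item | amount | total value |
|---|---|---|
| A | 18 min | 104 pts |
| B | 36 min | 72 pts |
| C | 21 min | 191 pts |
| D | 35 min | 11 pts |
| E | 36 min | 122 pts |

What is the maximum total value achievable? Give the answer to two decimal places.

Take in order of value per unit:
- C (191/21 per unit): all 21 → value 191, running total 191.00
- A (104/18 per unit): 15 of 18 → value 15×104/18 = 86.6667, running total 277.67
Total 277.67.

277.67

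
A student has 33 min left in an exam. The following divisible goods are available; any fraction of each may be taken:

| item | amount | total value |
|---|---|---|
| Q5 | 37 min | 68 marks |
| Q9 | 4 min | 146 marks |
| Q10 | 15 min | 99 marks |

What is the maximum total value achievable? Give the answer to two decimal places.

Take in order of value per unit:
- Q9 (146/4 per unit): all 4 → value 146, running total 146.00
- Q10 (99/15 per unit): all 15 → value 99, running total 245.00
- Q5 (68/37 per unit): 14 of 37 → value 14×68/37 = 25.7297, running total 270.73
Total 270.73.

270.73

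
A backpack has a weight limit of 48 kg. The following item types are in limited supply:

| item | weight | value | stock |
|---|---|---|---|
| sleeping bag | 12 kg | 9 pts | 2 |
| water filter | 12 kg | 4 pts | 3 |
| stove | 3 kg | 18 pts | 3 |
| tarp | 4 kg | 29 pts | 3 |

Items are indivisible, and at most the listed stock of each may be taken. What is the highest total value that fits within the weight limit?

159 pts

Best selections within weight 48 and stock limits:
- 2×sleeping bag + 3×stove + 3×tarp: weight 45, value 159
- 1×sleeping bag + 1×water filter + 3×stove + 3×tarp: weight 45, value 154
- 1×sleeping bag + 3×stove + 3×tarp: weight 33, value 150
- 2×water filter + 3×stove + 3×tarp: weight 45, value 149
Best: 159 pts.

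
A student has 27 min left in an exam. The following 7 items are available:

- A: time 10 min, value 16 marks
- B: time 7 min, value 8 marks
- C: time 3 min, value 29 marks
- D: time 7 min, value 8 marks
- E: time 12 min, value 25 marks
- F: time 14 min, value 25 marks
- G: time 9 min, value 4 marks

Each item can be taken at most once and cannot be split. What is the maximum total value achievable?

This is a 0/1 knapsack; check combinations near the capacity.
- A+C+E: time 10+3+12=25, value 16+29+25=70
- A+C+F: time 10+3+14=27, value 16+29+25=70
- B+C+E: time 7+3+12=22, value 8+29+25=62
- C+D+E: time 3+7+12=22, value 29+8+25=62
- B+C+F: time 7+3+14=24, value 8+29+25=62
Best: 70 marks.

70 marks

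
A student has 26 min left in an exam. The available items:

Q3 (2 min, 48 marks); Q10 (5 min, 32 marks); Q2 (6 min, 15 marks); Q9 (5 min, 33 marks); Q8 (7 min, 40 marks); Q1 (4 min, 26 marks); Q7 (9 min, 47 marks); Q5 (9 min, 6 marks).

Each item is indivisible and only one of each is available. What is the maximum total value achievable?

Check high-value combinations within 26 min:
- Q3+Q10+Q9+Q1+Q7: time 2+5+5+4+9=25, value 48+32+33+26+47=186
- Q3+Q10+Q9+Q8+Q1: time 2+5+5+7+4=23, value 48+32+33+40+26=179
- Q3+Q2+Q9+Q1+Q7: time 2+6+5+4+9=26, value 48+15+33+26+47=169
- Q3+Q9+Q8+Q7: time 2+5+7+9=23, value 48+33+40+47=168
- Q3+Q10+Q2+Q9+Q8: time 2+5+6+5+7=25, value 48+32+15+33+40=168
Best: 186 marks.

186 marks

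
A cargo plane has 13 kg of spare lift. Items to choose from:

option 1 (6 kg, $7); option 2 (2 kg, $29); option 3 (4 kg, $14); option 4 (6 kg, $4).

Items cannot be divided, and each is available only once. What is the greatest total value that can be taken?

$50

This is a 0/1 knapsack; check combinations near the capacity.
- option 1+option 2+option 3: weight 6+2+4=12, value 7+29+14=50
- option 2+option 3+option 4: weight 2+4+6=12, value 29+14+4=47
- option 2+option 3: weight 2+4=6, value 29+14=43
Best: $50.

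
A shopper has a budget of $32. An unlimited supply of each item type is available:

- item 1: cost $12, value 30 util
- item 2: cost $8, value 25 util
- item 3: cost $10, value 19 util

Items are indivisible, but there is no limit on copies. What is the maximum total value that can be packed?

100 util

Best value-per-unit is item 2 at 25/8, and filling with it alone uses cost 4×8=32. No mix of the others beats 4×25 = 100.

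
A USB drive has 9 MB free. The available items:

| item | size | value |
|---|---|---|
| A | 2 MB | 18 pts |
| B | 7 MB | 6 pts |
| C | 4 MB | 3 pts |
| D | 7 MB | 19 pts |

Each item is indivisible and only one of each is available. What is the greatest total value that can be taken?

Check high-value combinations within 9 MB:
- A+D: size 2+7=9, value 18+19=37
- A+B: size 2+7=9, value 18+6=24
- A+C: size 2+4=6, value 18+3=21
- D: size 7, value 19
Best: 37 pts.

37 pts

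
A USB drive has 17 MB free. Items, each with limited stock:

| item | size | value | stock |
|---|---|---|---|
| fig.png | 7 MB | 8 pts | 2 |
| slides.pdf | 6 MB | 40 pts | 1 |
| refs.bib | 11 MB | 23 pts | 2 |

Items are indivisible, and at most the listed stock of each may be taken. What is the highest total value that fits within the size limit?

63 pts

Best selections within size 17 and stock limits:
- 1×slides.pdf + 1×refs.bib: size 17, value 63
- 1×fig.png + 1×slides.pdf: size 13, value 48
- 1×slides.pdf: size 6, value 40
Best: 63 pts.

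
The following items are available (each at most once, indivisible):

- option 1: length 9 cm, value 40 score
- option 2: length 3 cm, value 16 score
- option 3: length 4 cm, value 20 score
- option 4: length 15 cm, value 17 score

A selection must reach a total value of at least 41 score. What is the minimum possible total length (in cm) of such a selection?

Subsets with value ≥ 41, sorted by total length:
- option 1+option 2: length 12, value 56
- option 1+option 3: length 13, value 60
Minimum length: 12 cm.

12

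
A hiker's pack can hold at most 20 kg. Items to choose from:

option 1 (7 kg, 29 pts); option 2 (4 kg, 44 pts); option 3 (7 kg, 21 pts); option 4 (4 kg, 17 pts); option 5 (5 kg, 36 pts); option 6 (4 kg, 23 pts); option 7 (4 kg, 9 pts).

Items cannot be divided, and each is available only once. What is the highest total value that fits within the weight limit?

132 pts

Check high-value combinations within 20 kg:
- option 1+option 2+option 5+option 6: weight 7+4+5+4=20, value 29+44+36+23=132
- option 1+option 2+option 4+option 5: weight 7+4+4+5=20, value 29+44+17+36=126
- option 2+option 3+option 5+option 6: weight 4+7+5+4=20, value 44+21+36+23=124
Best: 132 pts.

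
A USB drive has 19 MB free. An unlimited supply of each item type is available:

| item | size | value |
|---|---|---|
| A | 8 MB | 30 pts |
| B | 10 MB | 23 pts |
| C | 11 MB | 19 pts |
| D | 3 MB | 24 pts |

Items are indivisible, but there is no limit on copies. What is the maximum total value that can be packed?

144 pts

Best value-per-unit is D at 24/3, and filling with it alone uses size 6×3=18. No mix of the others beats 6×24 = 144.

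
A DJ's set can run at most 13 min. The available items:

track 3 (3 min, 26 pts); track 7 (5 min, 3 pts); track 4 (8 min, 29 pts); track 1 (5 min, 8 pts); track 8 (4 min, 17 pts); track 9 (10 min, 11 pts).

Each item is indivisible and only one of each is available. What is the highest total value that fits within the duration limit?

This is a 0/1 knapsack; check combinations near the capacity.
- track 3+track 4: duration 3+8=11, value 26+29=55
- track 3+track 1+track 8: duration 3+5+4=12, value 26+8+17=51
- track 3+track 7+track 8: duration 3+5+4=12, value 26+3+17=46
- track 4+track 8: duration 8+4=12, value 29+17=46
- track 3+track 8: duration 3+4=7, value 26+17=43
Best: 55 pts.

55 pts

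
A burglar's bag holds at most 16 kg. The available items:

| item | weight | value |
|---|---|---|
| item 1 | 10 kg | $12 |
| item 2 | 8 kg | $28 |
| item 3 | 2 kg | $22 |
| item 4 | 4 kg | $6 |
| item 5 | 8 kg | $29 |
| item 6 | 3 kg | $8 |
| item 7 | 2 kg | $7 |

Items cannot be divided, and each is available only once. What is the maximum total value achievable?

$66

This is a 0/1 knapsack; check combinations near the capacity.
- item 3+item 5+item 6+item 7: weight 2+8+3+2=15, value 22+29+8+7=66
- item 2+item 3+item 6+item 7: weight 8+2+3+2=15, value 28+22+8+7=65
- item 3+item 4+item 5+item 7: weight 2+4+8+2=16, value 22+6+29+7=64
- item 2+item 3+item 4+item 7: weight 8+2+4+2=16, value 28+22+6+7=63
Best: $66.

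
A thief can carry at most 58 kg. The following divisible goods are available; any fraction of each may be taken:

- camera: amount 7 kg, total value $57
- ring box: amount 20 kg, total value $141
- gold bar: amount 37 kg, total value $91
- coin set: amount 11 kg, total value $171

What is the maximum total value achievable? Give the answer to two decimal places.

Take in order of value per unit:
- coin set (171/11 per unit): all 11 → value 171, running total 171.00
- camera (57/7 per unit): all 7 → value 57, running total 228.00
- ring box (141/20 per unit): all 20 → value 141, running total 369.00
- gold bar (91/37 per unit): 20 of 37 → value 20×91/37 = 49.1892, running total 418.19
Total 418.19.

418.19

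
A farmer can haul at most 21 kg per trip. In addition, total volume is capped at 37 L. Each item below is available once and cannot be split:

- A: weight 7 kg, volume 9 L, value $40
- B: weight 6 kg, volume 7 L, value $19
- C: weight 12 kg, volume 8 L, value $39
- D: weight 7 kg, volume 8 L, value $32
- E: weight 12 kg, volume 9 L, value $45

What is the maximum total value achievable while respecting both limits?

$91

Feasible sets respecting both limits:
- A+B+D: weight 20, volume 24, value 91
- A+E: weight 19, volume 18, value 85
- A+C: weight 19, volume 17, value 79
- D+E: weight 19, volume 17, value 77
Best: $91.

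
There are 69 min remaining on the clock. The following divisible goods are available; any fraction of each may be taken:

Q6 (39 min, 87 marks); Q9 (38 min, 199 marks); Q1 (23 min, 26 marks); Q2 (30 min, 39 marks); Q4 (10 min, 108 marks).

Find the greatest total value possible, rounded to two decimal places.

353.85

Take in order of value per unit:
- Q4 (108/10 per unit): all 10 → value 108, running total 108.00
- Q9 (199/38 per unit): all 38 → value 199, running total 307.00
- Q6 (87/39 per unit): 21 of 39 → value 21×87/39 = 46.8462, running total 353.85
Total 353.85.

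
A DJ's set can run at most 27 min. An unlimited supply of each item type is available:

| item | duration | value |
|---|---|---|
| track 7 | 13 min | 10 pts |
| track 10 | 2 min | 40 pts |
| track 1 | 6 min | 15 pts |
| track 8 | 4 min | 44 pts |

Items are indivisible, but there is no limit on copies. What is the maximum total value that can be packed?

520 pts

Best value-per-unit is track 10 at 40/2, and filling with it alone uses duration 13×2=26. No mix of the others beats 13×40 = 520.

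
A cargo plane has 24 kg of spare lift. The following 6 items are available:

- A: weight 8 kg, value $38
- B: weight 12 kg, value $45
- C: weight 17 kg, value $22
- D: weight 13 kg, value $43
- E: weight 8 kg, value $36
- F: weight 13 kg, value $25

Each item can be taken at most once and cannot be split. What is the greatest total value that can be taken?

Check high-value combinations within 24 kg:
- A+B: weight 8+12=20, value 38+45=83
- B+E: weight 12+8=20, value 45+36=81
- A+D: weight 8+13=21, value 38+43=81
Best: $83.

$83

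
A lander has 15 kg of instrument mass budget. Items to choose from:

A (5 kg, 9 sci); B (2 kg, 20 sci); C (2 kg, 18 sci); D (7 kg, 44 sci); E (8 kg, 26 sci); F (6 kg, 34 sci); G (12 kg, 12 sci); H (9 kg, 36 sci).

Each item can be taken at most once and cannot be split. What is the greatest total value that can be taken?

Check high-value combinations within 15 kg:
- B+D+F: mass 2+7+6=15, value 20+44+34=98
- C+D+F: mass 2+7+6=15, value 18+44+34=96
- B+C+D: mass 2+2+7=11, value 20+18+44=82
Best: 98 sci.

98 sci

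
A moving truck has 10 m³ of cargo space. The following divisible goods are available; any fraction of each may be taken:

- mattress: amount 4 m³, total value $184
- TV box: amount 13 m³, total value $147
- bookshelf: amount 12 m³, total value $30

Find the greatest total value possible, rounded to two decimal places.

Take in order of value per unit:
- mattress (184/4 per unit): all 4 → value 184, running total 184.00
- TV box (147/13 per unit): 6 of 13 → value 6×147/13 = 67.8462, running total 251.85
Total 251.85.

251.85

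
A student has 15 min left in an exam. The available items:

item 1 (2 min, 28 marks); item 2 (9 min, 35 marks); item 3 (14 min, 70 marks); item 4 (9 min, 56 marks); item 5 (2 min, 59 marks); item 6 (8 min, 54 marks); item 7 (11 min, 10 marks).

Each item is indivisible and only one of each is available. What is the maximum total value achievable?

143 marks

Check high-value combinations within 15 min:
- item 1+item 4+item 5: time 2+9+2=13, value 28+56+59=143
- item 1+item 5+item 6: time 2+2+8=12, value 28+59+54=141
- item 1+item 2+item 5: time 2+9+2=13, value 28+35+59=122
- item 4+item 5: time 9+2=11, value 56+59=115
Best: 143 marks.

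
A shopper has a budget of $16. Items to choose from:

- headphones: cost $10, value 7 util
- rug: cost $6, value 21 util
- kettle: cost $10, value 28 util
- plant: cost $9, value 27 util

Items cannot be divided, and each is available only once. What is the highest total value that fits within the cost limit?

Check high-value combinations within $16:
- rug+kettle: cost 6+10=16, value 21+28=49
- rug+plant: cost 6+9=15, value 21+27=48
- kettle: cost 10, value 28
Best: 49 util.

49 util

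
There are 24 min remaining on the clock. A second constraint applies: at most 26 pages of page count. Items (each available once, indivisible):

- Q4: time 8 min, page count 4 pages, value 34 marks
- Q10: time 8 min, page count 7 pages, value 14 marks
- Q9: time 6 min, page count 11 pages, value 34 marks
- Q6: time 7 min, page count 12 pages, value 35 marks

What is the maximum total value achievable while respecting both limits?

Feasible sets respecting both limits:
- Q4+Q10+Q6: time 23, page count 23, value 83
- Q4+Q10+Q9: time 22, page count 22, value 82
- Q4+Q6: time 15, page count 16, value 69
- Q9+Q6: time 13, page count 23, value 69
Best: 83 marks.

83 marks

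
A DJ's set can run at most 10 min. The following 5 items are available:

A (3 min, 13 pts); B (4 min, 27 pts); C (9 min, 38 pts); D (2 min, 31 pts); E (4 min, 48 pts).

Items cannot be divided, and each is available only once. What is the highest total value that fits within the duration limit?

106 pts

This is a 0/1 knapsack; check combinations near the capacity.
- B+D+E: duration 4+2+4=10, value 27+31+48=106
- A+D+E: duration 3+2+4=9, value 13+31+48=92
- D+E: duration 2+4=6, value 31+48=79
Best: 106 pts.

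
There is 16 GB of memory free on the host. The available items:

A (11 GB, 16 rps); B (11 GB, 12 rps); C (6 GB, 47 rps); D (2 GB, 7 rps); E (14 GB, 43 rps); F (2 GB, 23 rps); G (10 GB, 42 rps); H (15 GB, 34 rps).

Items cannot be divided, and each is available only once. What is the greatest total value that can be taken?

Check high-value combinations within 16 GB:
- C+G: memory 6+10=16, value 47+42=89
- C+D+F: memory 6+2+2=10, value 47+7+23=77
- D+F+G: memory 2+2+10=14, value 7+23+42=72
Best: 89 rps.

89 rps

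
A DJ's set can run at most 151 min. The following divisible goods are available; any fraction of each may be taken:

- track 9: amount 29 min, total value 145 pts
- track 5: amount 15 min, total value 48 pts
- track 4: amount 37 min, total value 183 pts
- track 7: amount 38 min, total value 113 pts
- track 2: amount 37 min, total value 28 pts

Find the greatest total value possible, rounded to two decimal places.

Take in order of value per unit:
- track 9 (145/29 per unit): all 29 → value 145, running total 145.00
- track 4 (183/37 per unit): all 37 → value 183, running total 328.00
- track 5 (48/15 per unit): all 15 → value 48, running total 376.00
- track 7 (113/38 per unit): all 38 → value 113, running total 489.00
- track 2 (28/37 per unit): 32 of 37 → value 32×28/37 = 24.2162, running total 513.22
Total 513.22.

513.22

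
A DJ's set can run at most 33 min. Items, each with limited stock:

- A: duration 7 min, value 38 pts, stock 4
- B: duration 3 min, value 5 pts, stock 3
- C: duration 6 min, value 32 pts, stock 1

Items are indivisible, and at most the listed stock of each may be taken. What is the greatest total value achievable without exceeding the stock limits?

157 pts

Top feasible selections:
- 4×A + 1×B: duration 31, value 157
- 3×A + 2×B + 1×C: duration 33, value 156
Best: 157 pts.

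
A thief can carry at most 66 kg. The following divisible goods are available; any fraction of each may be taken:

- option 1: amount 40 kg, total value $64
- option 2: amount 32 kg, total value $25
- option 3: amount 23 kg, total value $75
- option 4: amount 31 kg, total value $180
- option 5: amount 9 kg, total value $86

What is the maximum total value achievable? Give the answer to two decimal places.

Take in order of value per unit:
- option 5 (86/9 per unit): all 9 → value 86, running total 86.00
- option 4 (180/31 per unit): all 31 → value 180, running total 266.00
- option 3 (75/23 per unit): all 23 → value 75, running total 341.00
- option 1 (64/40 per unit): 3 of 40 → value 3×64/40 = 4.8000, running total 345.80
Total 345.80.

345.80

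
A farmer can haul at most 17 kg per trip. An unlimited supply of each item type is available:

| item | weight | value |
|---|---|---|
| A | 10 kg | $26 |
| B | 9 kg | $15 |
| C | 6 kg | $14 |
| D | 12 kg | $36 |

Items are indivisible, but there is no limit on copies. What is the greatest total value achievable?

Best value-per-unit is D at 36/12; filling with it alone gives 1×36 = 36.
Optimal mix: 1×A + 1×C → weight 16, value 40.

$40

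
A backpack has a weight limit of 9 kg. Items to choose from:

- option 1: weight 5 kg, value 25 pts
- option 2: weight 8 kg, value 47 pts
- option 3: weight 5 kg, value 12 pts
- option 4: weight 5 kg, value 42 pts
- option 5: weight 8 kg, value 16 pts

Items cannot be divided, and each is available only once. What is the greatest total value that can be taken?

47 pts

Check high-value combinations within 9 kg:
- option 2: weight 8, value 47
- option 4: weight 5, value 42
- option 1: weight 5, value 25
- option 5: weight 8, value 16
Best: 47 pts.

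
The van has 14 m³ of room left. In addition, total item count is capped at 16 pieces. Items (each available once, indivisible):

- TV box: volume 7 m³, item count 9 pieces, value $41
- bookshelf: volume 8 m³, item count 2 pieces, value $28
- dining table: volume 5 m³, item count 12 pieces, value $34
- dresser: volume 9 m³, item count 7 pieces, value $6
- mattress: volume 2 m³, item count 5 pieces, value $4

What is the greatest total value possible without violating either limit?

$62

Feasible sets respecting both limits:
- bookshelf+dining table: volume 13, item count 14, value 62
- TV box+mattress: volume 9, item count 14, value 45
- TV box: volume 7, item count 9, value 41
- dining table: volume 5, item count 12, value 34
Best: $62.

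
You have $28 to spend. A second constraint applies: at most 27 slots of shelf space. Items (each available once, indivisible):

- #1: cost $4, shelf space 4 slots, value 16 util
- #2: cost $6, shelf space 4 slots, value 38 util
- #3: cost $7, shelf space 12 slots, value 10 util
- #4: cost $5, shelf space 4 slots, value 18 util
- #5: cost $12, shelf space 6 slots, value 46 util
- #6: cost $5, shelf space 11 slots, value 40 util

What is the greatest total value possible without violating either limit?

142 util

Feasible sets respecting both limits:
- #2+#4+#5+#6: cost 28, shelf space 25, value 142
- #1+#2+#5+#6: cost 27, shelf space 25, value 140
- #2+#5+#6: cost 23, shelf space 21, value 124
- #1+#4+#5+#6: cost 26, shelf space 25, value 120
Best: 142 util.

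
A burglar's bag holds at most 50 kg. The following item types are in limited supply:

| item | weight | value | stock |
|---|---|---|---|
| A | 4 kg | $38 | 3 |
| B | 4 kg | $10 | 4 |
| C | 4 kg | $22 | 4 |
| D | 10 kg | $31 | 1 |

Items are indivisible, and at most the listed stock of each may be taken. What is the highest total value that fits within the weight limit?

Best selections within weight 50 and stock limits:
- 3×A + 3×B + 4×C + 1×D: weight 50, value 263
- 3×A + 2×B + 4×C + 1×D: weight 46, value 253
- 3×A + 4×B + 3×C + 1×D: weight 50, value 251
- 3×A + 1×B + 4×C + 1×D: weight 42, value 243
Best: $263.

$263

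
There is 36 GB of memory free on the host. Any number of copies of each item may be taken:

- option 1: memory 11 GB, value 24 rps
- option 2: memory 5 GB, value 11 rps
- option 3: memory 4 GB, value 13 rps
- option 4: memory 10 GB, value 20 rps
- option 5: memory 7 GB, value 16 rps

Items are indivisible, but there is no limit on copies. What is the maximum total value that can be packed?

Best value-per-unit is option 3 at 13/4, and filling with it alone uses memory 9×4=36. No mix of the others beats 9×13 = 117.

117 rps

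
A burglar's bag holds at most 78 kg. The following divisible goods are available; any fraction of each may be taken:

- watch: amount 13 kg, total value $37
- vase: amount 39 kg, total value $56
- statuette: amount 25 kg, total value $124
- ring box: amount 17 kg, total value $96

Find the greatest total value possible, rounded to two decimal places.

Take in order of value per unit:
- ring box (96/17 per unit): all 17 → value 96, running total 96.00
- statuette (124/25 per unit): all 25 → value 124, running total 220.00
- watch (37/13 per unit): all 13 → value 37, running total 257.00
- vase (56/39 per unit): 23 of 39 → value 23×56/39 = 33.0256, running total 290.03
Total 290.03.

290.03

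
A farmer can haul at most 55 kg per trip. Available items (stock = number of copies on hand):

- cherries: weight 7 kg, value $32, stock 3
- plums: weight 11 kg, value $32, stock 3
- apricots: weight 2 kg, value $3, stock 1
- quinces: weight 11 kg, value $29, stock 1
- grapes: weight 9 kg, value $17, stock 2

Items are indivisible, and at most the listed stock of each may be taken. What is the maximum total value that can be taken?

$192

Best selections within weight 55 and stock limits:
- 3×cherries + 3×plums: weight 54, value 192
- 3×cherries + 2×plums + 1×quinces: weight 54, value 189
- 3×cherries + 2×plums + 1×apricots + 1×grapes: weight 54, value 180
Best: $192.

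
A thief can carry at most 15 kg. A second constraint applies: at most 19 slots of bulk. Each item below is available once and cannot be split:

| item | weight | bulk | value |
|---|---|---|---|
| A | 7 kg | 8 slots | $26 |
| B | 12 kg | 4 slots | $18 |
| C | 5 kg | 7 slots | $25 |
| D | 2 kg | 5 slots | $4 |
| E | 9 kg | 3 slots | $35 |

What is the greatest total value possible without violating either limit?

Feasible sets respecting both limits:
- C+E: weight 14, bulk 10, value 60
- A+C: weight 12, bulk 15, value 51
- D+E: weight 11, bulk 8, value 39
- E: weight 9, bulk 3, value 35
Best: $60.

$60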